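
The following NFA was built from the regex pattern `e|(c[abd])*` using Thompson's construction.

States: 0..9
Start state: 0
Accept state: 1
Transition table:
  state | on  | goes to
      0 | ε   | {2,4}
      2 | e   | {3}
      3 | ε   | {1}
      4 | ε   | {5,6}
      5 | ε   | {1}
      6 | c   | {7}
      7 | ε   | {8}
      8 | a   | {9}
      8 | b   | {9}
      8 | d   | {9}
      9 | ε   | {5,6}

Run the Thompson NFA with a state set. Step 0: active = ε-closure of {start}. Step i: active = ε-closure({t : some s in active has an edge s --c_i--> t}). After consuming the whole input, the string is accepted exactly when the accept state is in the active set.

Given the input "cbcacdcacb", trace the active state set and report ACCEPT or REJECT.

start: ε-closure({0}) = {0,1,2,4,5,6}
'c' @ 1: {7,8}
'b' @ 2: {1,5,6,9}  (accept∈set)
'c' @ 3: {7,8}
'a' @ 4: {1,5,6,9}  (accept∈set)
'c' @ 5: {7,8}
'd' @ 6: {1,5,6,9}  (accept∈set)
'c' @ 7: {7,8}
'a' @ 8: {1,5,6,9}  (accept∈set)
'c' @ 9: {7,8}
'b' @ 10: {1,5,6,9}  (accept∈set)
final: {1,5,6,9}; accept 1 in set

Answer: ACCEPT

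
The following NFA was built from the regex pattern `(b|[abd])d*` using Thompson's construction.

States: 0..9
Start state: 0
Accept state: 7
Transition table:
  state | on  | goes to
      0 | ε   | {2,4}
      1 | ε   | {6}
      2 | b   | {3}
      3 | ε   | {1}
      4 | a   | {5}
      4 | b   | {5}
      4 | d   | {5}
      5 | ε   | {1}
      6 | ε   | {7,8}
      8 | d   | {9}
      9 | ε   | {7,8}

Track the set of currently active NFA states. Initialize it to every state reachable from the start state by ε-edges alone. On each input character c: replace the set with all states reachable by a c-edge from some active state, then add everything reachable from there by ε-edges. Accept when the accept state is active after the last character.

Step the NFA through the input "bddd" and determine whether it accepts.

Answer: ACCEPT

Steps:
S₀ = ε-closure({0}) = {0,2,4}
'b' @ 1: {1,3,5,6,7,8}  [accepting]
'd' @ 2: {7,8,9}  [accepting]
'd' @ 3: {7,8,9}  [accepting]
'd' @ 4: {7,8,9}  [accepting]
final: {7,8,9}; accept 7 in set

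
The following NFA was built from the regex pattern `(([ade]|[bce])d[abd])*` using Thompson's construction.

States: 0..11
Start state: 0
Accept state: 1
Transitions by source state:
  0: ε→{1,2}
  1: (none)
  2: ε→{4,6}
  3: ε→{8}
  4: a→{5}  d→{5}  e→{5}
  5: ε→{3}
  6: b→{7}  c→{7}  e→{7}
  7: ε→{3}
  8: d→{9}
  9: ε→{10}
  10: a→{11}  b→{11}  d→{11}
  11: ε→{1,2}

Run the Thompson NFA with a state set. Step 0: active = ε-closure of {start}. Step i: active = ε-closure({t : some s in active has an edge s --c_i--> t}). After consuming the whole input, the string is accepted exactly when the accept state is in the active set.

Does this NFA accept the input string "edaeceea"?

start: ε-closure({0}) = {0,1,2,4,6}
'e' @ 1: {3,5,7,8}
'd' @ 2: {9,10}
'a' @ 3: {1,2,4,6,11}  (accept∈set)
'e' @ 4: {3,5,7,8}
'c' @ 5: {}  — dead — no transitions
rest 'eea' ignored (set empty)
end set {} — state 1 not in

Answer: REJECT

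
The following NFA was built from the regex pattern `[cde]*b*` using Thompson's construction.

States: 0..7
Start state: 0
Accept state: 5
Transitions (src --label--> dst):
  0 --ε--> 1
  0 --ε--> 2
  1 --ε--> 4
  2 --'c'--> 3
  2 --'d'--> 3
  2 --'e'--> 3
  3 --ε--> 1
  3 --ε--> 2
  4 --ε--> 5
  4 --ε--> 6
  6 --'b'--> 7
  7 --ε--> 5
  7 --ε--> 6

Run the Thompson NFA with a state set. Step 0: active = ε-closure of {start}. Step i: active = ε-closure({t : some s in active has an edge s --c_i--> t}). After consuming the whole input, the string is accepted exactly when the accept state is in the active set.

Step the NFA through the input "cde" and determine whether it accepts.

start: ε-closure({0}) = {0,1,2,4,5,6}
'c' @ 1: {1,2,3,4,5,6}  [accepting]
'd' @ 2: {1,2,3,4,5,6}  [accepting]
'e' @ 3: {1,2,3,4,5,6}  [accepting]
final: {1,2,3,4,5,6}; accept 5 in set

Answer: ACCEPT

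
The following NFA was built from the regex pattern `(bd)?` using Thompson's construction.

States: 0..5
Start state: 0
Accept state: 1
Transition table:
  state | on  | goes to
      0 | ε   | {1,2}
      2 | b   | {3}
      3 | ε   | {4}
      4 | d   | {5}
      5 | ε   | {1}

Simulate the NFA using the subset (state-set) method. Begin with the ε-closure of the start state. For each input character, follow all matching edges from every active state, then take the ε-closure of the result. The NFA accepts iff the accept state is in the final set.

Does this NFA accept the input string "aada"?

start: ε-closure({0}) = {0,1,2}
'a' @ 1: {}  — state set empty
rest 'ada' ignored (set empty)
final: {}; accept 1 not in set

Answer: REJECT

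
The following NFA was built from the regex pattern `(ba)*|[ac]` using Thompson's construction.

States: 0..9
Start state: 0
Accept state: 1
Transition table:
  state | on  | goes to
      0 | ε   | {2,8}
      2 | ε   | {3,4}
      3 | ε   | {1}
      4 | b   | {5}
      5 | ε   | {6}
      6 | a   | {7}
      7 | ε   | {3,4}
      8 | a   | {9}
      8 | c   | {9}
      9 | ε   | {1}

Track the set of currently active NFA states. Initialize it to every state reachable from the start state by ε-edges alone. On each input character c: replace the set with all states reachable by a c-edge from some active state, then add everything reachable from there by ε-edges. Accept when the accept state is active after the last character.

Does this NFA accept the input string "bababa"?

Answer: ACCEPT

Trace:
initial (ε-close {0}): {0,1,2,3,4,8}
'b' @ 1: {5,6}
'a' @ 2: {1,3,4,7}  (accept∈set)
'b' @ 3: {5,6}
'a' @ 4: {1,3,4,7}  (accept∈set)
'b' @ 5: {5,6}
'a' @ 6: {1,3,4,7}  (accept∈set)
after full input: {1,3,4,7}  (accept=1 in)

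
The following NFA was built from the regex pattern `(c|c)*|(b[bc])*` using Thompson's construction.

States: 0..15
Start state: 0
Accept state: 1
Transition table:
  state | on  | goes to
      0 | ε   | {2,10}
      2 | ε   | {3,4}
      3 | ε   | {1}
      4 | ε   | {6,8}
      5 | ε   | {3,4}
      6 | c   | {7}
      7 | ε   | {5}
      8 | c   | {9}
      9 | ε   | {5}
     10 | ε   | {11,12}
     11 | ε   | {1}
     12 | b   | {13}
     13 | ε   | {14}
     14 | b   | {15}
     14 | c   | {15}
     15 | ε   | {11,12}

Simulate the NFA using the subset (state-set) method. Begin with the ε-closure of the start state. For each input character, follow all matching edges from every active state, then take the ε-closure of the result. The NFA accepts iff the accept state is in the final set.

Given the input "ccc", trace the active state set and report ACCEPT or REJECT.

start: ε-closure({0}) = {0,1,2,3,4,6,8,10,11,12}
'c' @ 1: {1,3,4,5,6,7,8,9}  (accept∈set)
'c' @ 2: {1,3,4,5,6,7,8,9}  (accept∈set)
'c' @ 3: {1,3,4,5,6,7,8,9}  (accept∈set)
end set {1,3,4,5,6,7,8,9} — state 1 in

Answer: ACCEPT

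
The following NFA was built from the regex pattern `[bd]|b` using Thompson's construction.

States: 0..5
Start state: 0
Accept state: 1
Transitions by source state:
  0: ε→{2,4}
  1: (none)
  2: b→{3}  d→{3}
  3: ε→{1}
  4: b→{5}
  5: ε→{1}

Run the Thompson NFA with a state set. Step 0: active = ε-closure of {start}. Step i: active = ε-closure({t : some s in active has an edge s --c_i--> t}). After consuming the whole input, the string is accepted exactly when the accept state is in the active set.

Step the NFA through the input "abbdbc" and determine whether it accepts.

initial (ε-close {0}): {0,2,4}
'a' @ 1: {}  — state set empty
rest 'bbdbc' ignored (set empty)
after full input: {}  (accept=1 not in)

Answer: REJECT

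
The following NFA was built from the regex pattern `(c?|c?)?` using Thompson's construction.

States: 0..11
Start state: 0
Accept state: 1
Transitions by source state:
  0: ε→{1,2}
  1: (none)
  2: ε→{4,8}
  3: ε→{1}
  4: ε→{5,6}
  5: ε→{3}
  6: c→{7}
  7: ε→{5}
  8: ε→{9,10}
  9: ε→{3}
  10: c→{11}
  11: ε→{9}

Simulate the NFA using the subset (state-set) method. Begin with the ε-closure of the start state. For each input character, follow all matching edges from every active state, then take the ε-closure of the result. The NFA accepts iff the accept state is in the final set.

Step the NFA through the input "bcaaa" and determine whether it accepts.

S₀ = ε-closure({0}) = {0,1,2,3,4,5,6,8,9,10}
'b' @ 1: {}  — dead — no transitions
rest 'caaa' ignored (set empty)
final: {}; accept 1 not in set

Answer: REJECT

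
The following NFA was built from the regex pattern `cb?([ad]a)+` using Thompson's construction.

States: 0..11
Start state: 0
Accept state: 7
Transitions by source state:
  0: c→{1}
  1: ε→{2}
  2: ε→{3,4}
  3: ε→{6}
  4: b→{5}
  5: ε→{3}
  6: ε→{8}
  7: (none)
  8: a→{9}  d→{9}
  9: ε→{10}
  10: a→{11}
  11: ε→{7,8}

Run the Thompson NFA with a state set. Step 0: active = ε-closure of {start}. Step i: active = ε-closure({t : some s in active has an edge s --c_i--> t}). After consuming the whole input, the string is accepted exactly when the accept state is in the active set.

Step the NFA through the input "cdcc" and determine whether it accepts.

S₀ = ε-closure({0}) = {0}
'c' @ 1: {1,2,3,4,6,8}
'd' @ 2: {9,10}
'c' @ 3: {}  — state set empty
rest 'c' ignored (set empty)
final: {}; accept 7 not in set

Answer: REJECT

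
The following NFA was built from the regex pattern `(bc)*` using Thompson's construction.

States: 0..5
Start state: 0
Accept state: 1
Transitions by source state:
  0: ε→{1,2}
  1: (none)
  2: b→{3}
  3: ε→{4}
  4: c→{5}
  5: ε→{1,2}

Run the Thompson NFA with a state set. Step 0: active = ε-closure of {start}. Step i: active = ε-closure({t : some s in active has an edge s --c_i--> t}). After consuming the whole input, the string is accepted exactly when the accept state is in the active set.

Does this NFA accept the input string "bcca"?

Answer: REJECT

Trace:
start: ε-closure({0}) = {0,1,2}
'b' @ 1: {3,4}
'c' @ 2: {1,2,5}  ✓accept
'c' @ 3: {}  — dead — no transitions
rest 'a' ignored (set empty)
end set {} — state 1 not in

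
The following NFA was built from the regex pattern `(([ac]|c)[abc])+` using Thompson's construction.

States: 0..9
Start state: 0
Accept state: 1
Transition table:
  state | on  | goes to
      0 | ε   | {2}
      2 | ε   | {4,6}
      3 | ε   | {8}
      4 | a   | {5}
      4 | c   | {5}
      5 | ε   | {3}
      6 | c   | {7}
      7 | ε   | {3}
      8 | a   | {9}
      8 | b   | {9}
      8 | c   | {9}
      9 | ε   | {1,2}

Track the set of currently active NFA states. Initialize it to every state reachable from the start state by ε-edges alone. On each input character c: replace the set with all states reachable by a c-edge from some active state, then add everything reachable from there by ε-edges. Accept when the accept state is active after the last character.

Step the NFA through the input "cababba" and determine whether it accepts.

S₀ = ε-closure({0}) = {0,2,4,6}
'c' @ 1: {3,5,7,8}
'a' @ 2: {1,2,4,6,9}  (accept∈set)
'b' @ 3: {}  — state set empty
rest 'abba' ignored (set empty)
end set {} — state 1 not in

Answer: REJECT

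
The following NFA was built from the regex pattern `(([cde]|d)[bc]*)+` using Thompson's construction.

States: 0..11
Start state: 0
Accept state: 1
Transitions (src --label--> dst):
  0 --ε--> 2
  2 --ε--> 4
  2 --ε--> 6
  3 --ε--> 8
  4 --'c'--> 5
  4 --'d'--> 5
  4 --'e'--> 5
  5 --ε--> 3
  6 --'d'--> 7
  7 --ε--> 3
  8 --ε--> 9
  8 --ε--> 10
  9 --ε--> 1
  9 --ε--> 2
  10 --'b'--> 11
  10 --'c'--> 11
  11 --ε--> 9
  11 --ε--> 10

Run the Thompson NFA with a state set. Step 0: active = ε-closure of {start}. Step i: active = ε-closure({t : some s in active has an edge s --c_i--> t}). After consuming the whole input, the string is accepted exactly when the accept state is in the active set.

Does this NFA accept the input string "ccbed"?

Answer: ACCEPT

Derivation:
start: ε-closure({0}) = {0,2,4,6}
'c' @ 1: {1,2,3,4,5,6,8,9,10}  [accepting]
'c' @ 2: {1,2,3,4,5,6,8,9,10,11}  [accepting]
'b' @ 3: {1,2,4,6,9,10,11}  [accepting]
'e' @ 4: {1,2,3,4,5,6,8,9,10}  [accepting]
'd' @ 5: {1,2,3,4,5,6,7,8,9,10}  [accepting]
end set {1,2,3,4,5,6,7,8,9,10} — state 1 in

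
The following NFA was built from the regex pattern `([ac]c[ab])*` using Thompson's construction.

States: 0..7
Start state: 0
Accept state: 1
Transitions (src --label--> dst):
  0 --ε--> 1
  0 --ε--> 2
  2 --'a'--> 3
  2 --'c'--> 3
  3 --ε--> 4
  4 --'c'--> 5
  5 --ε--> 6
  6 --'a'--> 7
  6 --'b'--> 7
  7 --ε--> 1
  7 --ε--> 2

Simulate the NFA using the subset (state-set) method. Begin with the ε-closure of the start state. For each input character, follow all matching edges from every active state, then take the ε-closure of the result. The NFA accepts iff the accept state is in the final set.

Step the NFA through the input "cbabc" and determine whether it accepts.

Answer: REJECT

Steps:
S₀ = ε-closure({0}) = {0,1,2}
'c' @ 1: {3,4}
'b' @ 2: {}  — no active states
rest 'abc' ignored (set empty)
final: {}; accept 1 not in set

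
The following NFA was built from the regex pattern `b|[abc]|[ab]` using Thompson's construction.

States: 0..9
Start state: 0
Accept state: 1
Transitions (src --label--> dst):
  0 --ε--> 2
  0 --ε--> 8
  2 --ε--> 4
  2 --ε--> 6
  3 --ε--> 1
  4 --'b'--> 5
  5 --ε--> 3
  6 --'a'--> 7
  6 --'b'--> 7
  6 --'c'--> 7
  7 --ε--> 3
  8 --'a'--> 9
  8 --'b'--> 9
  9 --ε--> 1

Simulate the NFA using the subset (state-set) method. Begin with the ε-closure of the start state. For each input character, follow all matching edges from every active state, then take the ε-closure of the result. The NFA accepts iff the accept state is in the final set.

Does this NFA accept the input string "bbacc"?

S₀ = ε-closure({0}) = {0,2,4,6,8}
'b' @ 1: {1,3,5,7,9}  (accept∈set)
'b' @ 2: {}  — no active states
rest 'acc' ignored (set empty)
end set {} — state 1 not in

Answer: REJECT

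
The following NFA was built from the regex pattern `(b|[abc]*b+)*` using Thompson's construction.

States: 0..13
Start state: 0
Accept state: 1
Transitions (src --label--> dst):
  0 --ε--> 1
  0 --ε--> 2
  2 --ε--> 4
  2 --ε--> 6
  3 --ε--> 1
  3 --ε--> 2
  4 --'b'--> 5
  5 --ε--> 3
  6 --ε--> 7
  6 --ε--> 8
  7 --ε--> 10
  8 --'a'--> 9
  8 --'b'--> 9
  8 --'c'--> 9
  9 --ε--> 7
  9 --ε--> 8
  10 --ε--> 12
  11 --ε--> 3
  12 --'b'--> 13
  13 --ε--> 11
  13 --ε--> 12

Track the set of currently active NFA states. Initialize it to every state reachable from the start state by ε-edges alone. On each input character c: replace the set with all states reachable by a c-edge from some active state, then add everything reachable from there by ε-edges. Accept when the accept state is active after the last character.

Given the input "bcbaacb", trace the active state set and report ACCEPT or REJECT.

start: ε-closure({0}) = {0,1,2,4,6,7,8,10,12}
'b' @ 1: {1,2,3,4,5,6,7,8,9,10,11,12,13}  (accept∈set)
'c' @ 2: {7,8,9,10,12}
'b' @ 3: {1,2,3,4,6,7,8,9,10,11,12,13}  (accept∈set)
'a' @ 4: {7,8,9,10,12}
'a' @ 5: {7,8,9,10,12}
'c' @ 6: {7,8,9,10,12}
'b' @ 7: {1,2,3,4,6,7,8,9,10,11,12,13}  (accept∈set)
after full input: {1,2,3,4,6,7,8,9,10,11,12,13}  (accept=1 in)

Answer: ACCEPT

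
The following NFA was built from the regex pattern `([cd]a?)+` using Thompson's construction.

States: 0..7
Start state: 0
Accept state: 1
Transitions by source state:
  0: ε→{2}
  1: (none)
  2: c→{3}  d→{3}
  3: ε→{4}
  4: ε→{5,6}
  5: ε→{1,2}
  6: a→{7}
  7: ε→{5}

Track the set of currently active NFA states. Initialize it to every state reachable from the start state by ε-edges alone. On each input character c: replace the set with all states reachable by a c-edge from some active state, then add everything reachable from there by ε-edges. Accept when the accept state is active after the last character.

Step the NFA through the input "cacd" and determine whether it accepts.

S₀ = ε-closure({0}) = {0,2}
'c' @ 1: {1,2,3,4,5,6}  (accept∈set)
'a' @ 2: {1,2,5,7}  (accept∈set)
'c' @ 3: {1,2,3,4,5,6}  (accept∈set)
'd' @ 4: {1,2,3,4,5,6}  (accept∈set)
end set {1,2,3,4,5,6} — state 1 in

Answer: ACCEPT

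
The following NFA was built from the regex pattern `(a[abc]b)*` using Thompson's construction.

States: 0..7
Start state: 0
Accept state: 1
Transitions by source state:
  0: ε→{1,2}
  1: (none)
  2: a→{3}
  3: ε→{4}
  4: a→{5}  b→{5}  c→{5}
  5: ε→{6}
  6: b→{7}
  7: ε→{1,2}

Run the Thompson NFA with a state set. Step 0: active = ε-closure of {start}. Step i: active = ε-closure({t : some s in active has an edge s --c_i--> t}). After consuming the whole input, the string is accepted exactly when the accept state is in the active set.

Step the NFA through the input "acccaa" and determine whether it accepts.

initial (ε-close {0}): {0,1,2}
'a' @ 1: {3,4}
'c' @ 2: {5,6}
'c' @ 3: {}  — no active states
rest 'caa' ignored (set empty)
final: {}; accept 1 not in set

Answer: REJECT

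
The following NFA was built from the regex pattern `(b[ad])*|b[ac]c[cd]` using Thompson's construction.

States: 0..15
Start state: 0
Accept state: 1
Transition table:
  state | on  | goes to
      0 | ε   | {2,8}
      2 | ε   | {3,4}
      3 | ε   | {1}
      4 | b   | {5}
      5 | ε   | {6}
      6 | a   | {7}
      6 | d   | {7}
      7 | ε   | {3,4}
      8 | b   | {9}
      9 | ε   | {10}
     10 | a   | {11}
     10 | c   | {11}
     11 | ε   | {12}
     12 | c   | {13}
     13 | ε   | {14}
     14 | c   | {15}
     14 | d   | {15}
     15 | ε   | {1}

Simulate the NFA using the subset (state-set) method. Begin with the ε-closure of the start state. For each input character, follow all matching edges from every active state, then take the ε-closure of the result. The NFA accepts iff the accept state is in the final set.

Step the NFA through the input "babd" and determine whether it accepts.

Answer: ACCEPT

Derivation:
initial (ε-close {0}): {0,1,2,3,4,8}
'b' @ 1: {5,6,9,10}
'a' @ 2: {1,3,4,7,11,12}  (accept∈set)
'b' @ 3: {5,6}
'd' @ 4: {1,3,4,7}  (accept∈set)
after full input: {1,3,4,7}  (accept=1 in)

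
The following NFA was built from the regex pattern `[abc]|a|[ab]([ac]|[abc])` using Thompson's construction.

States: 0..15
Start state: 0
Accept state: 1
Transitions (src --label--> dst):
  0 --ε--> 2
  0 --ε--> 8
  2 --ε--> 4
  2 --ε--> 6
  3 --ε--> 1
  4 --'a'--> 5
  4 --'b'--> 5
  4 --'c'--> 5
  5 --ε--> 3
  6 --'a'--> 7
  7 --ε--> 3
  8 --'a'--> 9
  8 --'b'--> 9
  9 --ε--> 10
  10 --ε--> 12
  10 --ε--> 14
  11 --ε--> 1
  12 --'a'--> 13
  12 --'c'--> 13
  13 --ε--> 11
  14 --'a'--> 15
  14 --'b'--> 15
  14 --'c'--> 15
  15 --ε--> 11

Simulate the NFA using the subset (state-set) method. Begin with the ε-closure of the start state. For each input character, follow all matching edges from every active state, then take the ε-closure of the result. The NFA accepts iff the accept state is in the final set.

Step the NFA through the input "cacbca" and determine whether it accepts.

Answer: REJECT

Trace:
start: ε-closure({0}) = {0,2,4,6,8}
'c' @ 1: {1,3,5}  (accept∈set)
'a' @ 2: {}  — dead — no transitions
rest 'cbca' ignored (set empty)
after full input: {}  (accept=1 not in)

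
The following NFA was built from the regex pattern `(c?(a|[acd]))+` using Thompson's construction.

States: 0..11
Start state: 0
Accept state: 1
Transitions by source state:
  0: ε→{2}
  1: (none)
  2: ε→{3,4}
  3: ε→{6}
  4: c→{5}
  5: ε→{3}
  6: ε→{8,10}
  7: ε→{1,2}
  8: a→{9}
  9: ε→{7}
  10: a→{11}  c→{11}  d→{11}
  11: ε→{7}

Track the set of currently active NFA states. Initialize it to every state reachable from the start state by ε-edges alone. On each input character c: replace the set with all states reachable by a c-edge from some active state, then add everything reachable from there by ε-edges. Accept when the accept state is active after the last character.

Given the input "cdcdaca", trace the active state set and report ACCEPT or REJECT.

S₀ = ε-closure({0}) = {0,2,3,4,6,8,10}
'c' @ 1: {1,2,3,4,5,6,7,8,10,11}  ✓accept
'd' @ 2: {1,2,3,4,6,7,8,10,11}  ✓accept
'c' @ 3: {1,2,3,4,5,6,7,8,10,11}  ✓accept
'd' @ 4: {1,2,3,4,6,7,8,10,11}  ✓accept
'a' @ 5: {1,2,3,4,6,7,8,9,10,11}  ✓accept
'c' @ 6: {1,2,3,4,5,6,7,8,10,11}  ✓accept
'a' @ 7: {1,2,3,4,6,7,8,9,10,11}  ✓accept
final: {1,2,3,4,6,7,8,9,10,11}; accept 1 in set

Answer: ACCEPT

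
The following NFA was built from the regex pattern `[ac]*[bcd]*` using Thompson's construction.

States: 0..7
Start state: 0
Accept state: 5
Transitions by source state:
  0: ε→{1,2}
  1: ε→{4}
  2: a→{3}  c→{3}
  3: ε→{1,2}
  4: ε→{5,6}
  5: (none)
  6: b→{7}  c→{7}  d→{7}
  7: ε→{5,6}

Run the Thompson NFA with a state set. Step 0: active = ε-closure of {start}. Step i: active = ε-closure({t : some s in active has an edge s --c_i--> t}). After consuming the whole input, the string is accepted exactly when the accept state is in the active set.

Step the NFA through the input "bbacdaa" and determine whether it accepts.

Answer: REJECT

Steps:
S₀ = ε-closure({0}) = {0,1,2,4,5,6}
'b' @ 1: {5,6,7}  (accept∈set)
'b' @ 2: {5,6,7}  (accept∈set)
'a' @ 3: {}  — no active states
rest 'cdaa' ignored (set empty)
end set {} — state 5 not in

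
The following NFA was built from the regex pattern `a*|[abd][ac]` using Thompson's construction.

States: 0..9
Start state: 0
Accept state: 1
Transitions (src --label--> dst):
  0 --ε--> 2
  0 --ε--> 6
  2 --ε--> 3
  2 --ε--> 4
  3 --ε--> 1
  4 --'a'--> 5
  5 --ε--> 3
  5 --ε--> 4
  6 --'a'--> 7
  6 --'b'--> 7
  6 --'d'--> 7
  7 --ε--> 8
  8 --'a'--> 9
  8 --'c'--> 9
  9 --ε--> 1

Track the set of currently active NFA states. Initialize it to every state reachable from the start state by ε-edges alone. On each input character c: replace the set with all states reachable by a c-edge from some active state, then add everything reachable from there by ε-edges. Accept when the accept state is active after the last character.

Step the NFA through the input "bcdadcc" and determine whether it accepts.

initial (ε-close {0}): {0,1,2,3,4,6}
'b' @ 1: {7,8}
'c' @ 2: {1,9}  ✓accept
'd' @ 3: {}  — no active states
rest 'adcc' ignored (set empty)
final: {}; accept 1 not in set

Answer: REJECT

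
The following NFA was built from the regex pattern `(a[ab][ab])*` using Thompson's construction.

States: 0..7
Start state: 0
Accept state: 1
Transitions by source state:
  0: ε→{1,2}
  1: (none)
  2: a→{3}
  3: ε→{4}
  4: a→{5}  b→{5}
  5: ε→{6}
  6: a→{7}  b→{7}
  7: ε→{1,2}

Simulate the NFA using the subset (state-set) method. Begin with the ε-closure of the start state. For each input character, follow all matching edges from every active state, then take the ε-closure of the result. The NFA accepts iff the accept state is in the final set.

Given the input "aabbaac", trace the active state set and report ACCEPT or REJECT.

initial (ε-close {0}): {0,1,2}
'a' @ 1: {3,4}
'a' @ 2: {5,6}
'b' @ 3: {1,2,7}  [accepting]
'b' @ 4: {}  — no active states
rest 'aac' ignored (set empty)
after full input: {}  (accept=1 not in)

Answer: REJECT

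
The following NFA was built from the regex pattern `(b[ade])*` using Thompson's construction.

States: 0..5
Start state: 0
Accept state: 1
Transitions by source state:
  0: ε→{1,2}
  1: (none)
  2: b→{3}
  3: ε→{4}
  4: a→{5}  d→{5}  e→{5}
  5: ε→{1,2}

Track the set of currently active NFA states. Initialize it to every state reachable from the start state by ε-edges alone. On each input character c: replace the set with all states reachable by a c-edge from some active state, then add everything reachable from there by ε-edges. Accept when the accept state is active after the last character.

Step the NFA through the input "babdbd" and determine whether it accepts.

Answer: ACCEPT

Trace:
start: ε-closure({0}) = {0,1,2}
'b' @ 1: {3,4}
'a' @ 2: {1,2,5}  (accept∈set)
'b' @ 3: {3,4}
'd' @ 4: {1,2,5}  (accept∈set)
'b' @ 5: {3,4}
'd' @ 6: {1,2,5}  (accept∈set)
final: {1,2,5}; accept 1 in set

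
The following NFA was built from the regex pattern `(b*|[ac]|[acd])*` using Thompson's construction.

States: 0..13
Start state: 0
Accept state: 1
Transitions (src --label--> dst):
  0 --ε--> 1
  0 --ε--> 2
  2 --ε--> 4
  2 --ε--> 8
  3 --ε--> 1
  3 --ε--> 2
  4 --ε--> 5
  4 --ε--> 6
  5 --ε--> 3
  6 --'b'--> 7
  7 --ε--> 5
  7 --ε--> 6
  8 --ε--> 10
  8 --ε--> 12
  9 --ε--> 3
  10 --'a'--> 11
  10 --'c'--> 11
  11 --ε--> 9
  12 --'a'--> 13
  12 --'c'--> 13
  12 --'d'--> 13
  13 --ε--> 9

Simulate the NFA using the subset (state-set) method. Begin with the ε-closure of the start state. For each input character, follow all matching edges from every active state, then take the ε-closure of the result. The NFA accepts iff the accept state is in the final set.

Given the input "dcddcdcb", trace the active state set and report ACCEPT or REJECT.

S₀ = ε-closure({0}) = {0,1,2,3,4,5,6,8,10,12}
'd' @ 1: {1,2,3,4,5,6,8,9,10,12,13}  (accept∈set)
'c' @ 2: {1,2,3,4,5,6,8,9,10,11,12,13}  (accept∈set)
'd' @ 3: {1,2,3,4,5,6,8,9,10,12,13}  (accept∈set)
'd' @ 4: {1,2,3,4,5,6,8,9,10,12,13}  (accept∈set)
'c' @ 5: {1,2,3,4,5,6,8,9,10,11,12,13}  (accept∈set)
'd' @ 6: {1,2,3,4,5,6,8,9,10,12,13}  (accept∈set)
'c' @ 7: {1,2,3,4,5,6,8,9,10,11,12,13}  (accept∈set)
'b' @ 8: {1,2,3,4,5,6,7,8,10,12}  (accept∈set)
end set {1,2,3,4,5,6,7,8,10,12} — state 1 in

Answer: ACCEPT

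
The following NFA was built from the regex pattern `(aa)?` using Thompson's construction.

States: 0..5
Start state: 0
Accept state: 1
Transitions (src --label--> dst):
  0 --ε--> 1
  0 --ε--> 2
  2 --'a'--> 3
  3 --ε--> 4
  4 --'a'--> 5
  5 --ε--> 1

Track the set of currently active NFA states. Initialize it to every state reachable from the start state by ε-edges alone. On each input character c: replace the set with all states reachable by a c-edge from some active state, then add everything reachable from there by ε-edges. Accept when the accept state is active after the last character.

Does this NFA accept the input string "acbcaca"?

S₀ = ε-closure({0}) = {0,1,2}
'a' @ 1: {3,4}
'c' @ 2: {}  — state set empty
rest 'bcaca' ignored (set empty)
final: {}; accept 1 not in set

Answer: REJECT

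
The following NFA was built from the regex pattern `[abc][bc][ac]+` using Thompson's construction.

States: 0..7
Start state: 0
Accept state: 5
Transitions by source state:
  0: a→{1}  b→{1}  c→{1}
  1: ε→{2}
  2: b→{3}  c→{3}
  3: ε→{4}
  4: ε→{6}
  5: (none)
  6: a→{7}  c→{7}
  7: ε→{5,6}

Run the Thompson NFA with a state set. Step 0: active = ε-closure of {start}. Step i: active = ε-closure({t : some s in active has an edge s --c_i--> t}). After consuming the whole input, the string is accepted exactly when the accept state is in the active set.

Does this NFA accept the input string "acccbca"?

S₀ = ε-closure({0}) = {0}
'a' @ 1: {1,2}
'c' @ 2: {3,4,6}
'c' @ 3: {5,6,7}  (accept∈set)
'c' @ 4: {5,6,7}  (accept∈set)
'b' @ 5: {}  — no active states
rest 'ca' ignored (set empty)
after full input: {}  (accept=5 not in)

Answer: REJECT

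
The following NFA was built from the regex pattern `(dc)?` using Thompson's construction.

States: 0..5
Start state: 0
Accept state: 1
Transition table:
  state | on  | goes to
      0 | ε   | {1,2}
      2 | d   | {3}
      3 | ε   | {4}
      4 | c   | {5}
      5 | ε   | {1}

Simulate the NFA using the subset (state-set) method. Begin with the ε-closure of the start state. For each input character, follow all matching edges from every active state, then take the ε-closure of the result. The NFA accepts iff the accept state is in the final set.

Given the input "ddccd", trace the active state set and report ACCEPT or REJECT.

Answer: REJECT

Trace:
initial (ε-close {0}): {0,1,2}
'd' @ 1: {3,4}
'd' @ 2: {}  — state set empty
rest 'ccd' ignored (set empty)
end set {} — state 1 not in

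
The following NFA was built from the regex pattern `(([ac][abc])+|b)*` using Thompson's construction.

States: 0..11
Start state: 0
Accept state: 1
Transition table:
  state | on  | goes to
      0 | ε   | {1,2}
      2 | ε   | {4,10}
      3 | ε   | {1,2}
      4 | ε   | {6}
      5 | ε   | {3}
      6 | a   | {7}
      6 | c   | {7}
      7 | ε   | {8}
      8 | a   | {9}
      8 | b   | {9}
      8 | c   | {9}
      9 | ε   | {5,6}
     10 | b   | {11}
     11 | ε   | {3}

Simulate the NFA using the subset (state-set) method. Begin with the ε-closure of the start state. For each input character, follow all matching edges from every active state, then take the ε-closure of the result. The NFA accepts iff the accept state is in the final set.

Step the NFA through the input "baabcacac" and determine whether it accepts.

Answer: REJECT

Derivation:
S₀ = ε-closure({0}) = {0,1,2,4,6,10}
'b' @ 1: {1,2,3,4,6,10,11}  ✓accept
'a' @ 2: {7,8}
'a' @ 3: {1,2,3,4,5,6,9,10}  ✓accept
'b' @ 4: {1,2,3,4,6,10,11}  ✓accept
'c' @ 5: {7,8}
'a' @ 6: {1,2,3,4,5,6,9,10}  ✓accept
'c' @ 7: {7,8}
'a' @ 8: {1,2,3,4,5,6,9,10}  ✓accept
'c' @ 9: {7,8}
after full input: {7,8}  (accept=1 not in)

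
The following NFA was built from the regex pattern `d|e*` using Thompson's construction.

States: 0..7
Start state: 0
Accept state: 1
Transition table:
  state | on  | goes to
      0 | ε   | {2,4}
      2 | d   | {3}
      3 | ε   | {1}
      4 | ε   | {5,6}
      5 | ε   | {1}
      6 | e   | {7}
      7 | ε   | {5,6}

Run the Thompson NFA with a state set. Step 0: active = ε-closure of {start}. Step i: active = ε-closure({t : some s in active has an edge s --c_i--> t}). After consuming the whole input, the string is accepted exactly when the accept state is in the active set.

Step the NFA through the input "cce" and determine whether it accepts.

Answer: REJECT

Steps:
S₀ = ε-closure({0}) = {0,1,2,4,5,6}
'c' @ 1: {}  — state set empty
rest 'ce' ignored (set empty)
final: {}; accept 1 not in set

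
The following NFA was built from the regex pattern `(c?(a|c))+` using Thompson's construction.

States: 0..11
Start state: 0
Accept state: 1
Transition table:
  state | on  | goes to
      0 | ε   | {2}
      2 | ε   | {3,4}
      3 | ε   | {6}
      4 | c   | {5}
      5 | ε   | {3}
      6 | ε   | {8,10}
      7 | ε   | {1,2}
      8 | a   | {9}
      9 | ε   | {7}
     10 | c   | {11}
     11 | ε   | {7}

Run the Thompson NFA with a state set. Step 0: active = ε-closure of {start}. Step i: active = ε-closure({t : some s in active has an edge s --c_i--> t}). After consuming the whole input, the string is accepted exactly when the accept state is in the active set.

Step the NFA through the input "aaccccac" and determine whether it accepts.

start: ε-closure({0}) = {0,2,3,4,6,8,10}
'a' @ 1: {1,2,3,4,6,7,8,9,10}  ✓accept
'a' @ 2: {1,2,3,4,6,7,8,9,10}  ✓accept
'c' @ 3: {1,2,3,4,5,6,7,8,10,11}  ✓accept
'c' @ 4: {1,2,3,4,5,6,7,8,10,11}  ✓accept
'c' @ 5: {1,2,3,4,5,6,7,8,10,11}  ✓accept
'c' @ 6: {1,2,3,4,5,6,7,8,10,11}  ✓accept
'a' @ 7: {1,2,3,4,6,7,8,9,10}  ✓accept
'c' @ 8: {1,2,3,4,5,6,7,8,10,11}  ✓accept
final: {1,2,3,4,5,6,7,8,10,11}; accept 1 in set

Answer: ACCEPT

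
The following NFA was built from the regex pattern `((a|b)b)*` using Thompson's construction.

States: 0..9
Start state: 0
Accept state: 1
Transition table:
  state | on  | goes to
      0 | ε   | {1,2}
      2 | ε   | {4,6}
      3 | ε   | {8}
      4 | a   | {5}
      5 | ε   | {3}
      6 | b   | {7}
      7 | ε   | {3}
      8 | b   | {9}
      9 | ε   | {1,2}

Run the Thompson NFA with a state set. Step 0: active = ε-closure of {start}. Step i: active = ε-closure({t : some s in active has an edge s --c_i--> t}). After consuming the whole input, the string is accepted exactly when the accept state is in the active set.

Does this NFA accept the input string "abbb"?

initial (ε-close {0}): {0,1,2,4,6}
'a' @ 1: {3,5,8}
'b' @ 2: {1,2,4,6,9}  ✓accept
'b' @ 3: {3,7,8}
'b' @ 4: {1,2,4,6,9}  ✓accept
final: {1,2,4,6,9}; accept 1 in set

Answer: ACCEPT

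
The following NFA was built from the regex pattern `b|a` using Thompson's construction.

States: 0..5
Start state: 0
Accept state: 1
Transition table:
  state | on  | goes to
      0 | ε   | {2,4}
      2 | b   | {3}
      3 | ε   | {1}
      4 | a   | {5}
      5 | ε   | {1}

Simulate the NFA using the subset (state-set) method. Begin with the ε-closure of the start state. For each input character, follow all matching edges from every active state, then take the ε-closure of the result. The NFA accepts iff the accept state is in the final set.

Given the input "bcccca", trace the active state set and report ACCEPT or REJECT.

start: ε-closure({0}) = {0,2,4}
'b' @ 1: {1,3}  (accept∈set)
'c' @ 2: {}  — state set empty
rest 'ccca' ignored (set empty)
end set {} — state 1 not in

Answer: REJECT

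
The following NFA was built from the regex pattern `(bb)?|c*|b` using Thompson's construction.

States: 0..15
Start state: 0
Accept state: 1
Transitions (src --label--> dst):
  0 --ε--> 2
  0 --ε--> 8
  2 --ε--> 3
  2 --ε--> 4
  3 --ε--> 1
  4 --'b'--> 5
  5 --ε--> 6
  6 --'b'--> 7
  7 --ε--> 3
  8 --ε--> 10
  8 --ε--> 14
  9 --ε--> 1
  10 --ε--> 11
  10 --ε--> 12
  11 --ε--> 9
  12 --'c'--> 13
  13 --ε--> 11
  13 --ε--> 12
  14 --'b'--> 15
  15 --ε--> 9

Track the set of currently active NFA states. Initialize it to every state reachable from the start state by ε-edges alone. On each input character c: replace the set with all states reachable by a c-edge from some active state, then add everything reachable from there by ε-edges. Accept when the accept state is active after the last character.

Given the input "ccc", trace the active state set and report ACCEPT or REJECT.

initial (ε-close {0}): {0,1,2,3,4,8,9,10,11,12,14}
'c' @ 1: {1,9,11,12,13}  (accept∈set)
'c' @ 2: {1,9,11,12,13}  (accept∈set)
'c' @ 3: {1,9,11,12,13}  (accept∈set)
final: {1,9,11,12,13}; accept 1 in set

Answer: ACCEPT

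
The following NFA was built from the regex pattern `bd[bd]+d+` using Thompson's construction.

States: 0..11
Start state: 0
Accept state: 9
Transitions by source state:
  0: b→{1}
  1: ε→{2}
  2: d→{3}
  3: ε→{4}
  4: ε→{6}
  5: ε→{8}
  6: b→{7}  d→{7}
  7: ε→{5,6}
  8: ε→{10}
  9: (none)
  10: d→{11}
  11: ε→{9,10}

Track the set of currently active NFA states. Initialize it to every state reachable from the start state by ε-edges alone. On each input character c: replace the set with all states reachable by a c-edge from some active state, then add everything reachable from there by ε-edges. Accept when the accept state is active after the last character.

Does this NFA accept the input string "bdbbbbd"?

initial (ε-close {0}): {0}
'b' @ 1: {1,2}
'd' @ 2: {3,4,6}
'b' @ 3: {5,6,7,8,10}
'b' @ 4: {5,6,7,8,10}
'b' @ 5: {5,6,7,8,10}
'b' @ 6: {5,6,7,8,10}
'd' @ 7: {5,6,7,8,9,10,11}  [accepting]
final: {5,6,7,8,9,10,11}; accept 9 in set

Answer: ACCEPT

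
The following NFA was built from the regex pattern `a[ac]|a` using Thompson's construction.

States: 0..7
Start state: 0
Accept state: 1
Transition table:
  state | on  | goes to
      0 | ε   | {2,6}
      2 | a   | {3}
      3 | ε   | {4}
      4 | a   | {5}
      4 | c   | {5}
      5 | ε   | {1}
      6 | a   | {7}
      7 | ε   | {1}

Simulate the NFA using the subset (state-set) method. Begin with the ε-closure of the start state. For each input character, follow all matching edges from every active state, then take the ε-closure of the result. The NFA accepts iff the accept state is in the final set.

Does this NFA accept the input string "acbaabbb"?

Answer: REJECT

Derivation:
start: ε-closure({0}) = {0,2,6}
'a' @ 1: {1,3,4,7}  [accepting]
'c' @ 2: {1,5}  [accepting]
'b' @ 3: {}  — state set empty
rest 'aabbb' ignored (set empty)
final: {}; accept 1 not in set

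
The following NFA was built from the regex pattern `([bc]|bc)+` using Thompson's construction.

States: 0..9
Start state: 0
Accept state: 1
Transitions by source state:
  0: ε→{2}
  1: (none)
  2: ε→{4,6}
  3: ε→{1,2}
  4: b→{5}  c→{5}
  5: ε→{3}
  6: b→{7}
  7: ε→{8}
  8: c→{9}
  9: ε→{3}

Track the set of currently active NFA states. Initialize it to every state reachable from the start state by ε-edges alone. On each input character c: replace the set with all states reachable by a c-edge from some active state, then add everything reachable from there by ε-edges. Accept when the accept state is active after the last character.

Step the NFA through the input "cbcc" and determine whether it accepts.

Answer: ACCEPT

Trace:
S₀ = ε-closure({0}) = {0,2,4,6}
'c' @ 1: {1,2,3,4,5,6}  (accept∈set)
'b' @ 2: {1,2,3,4,5,6,7,8}  (accept∈set)
'c' @ 3: {1,2,3,4,5,6,9}  (accept∈set)
'c' @ 4: {1,2,3,4,5,6}  (accept∈set)
after full input: {1,2,3,4,5,6}  (accept=1 in)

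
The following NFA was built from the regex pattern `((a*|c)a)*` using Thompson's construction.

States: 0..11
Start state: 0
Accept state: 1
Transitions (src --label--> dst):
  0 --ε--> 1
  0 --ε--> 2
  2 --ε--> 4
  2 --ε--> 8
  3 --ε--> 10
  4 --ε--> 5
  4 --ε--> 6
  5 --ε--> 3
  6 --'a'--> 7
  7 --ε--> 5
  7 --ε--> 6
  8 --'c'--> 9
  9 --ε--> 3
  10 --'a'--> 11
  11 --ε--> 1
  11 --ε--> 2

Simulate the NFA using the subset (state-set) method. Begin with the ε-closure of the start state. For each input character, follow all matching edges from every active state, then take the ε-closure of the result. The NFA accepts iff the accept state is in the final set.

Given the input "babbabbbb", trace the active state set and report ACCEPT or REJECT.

Answer: REJECT

Steps:
S₀ = ε-closure({0}) = {0,1,2,3,4,5,6,8,10}
'b' @ 1: {}  — dead — no transitions
rest 'abbabbbb' ignored (set empty)
after full input: {}  (accept=1 not in)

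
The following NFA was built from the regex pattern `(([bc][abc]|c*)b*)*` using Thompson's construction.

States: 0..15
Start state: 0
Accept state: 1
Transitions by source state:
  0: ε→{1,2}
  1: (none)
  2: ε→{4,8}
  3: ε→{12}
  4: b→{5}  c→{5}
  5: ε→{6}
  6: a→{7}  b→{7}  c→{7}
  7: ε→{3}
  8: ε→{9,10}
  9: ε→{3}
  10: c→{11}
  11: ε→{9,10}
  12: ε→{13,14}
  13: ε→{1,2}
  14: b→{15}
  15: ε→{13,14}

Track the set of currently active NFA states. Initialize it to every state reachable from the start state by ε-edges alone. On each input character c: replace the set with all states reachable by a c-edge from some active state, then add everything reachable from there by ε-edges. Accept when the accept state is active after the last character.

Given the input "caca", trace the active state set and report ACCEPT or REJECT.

S₀ = ε-closure({0}) = {0,1,2,3,4,8,9,10,12,13,14}
'c' @ 1: {1,2,3,4,5,6,8,9,10,11,12,13,14}  [accepting]
'a' @ 2: {1,2,3,4,7,8,9,10,12,13,14}  [accepting]
'c' @ 3: {1,2,3,4,5,6,8,9,10,11,12,13,14}  [accepting]
'a' @ 4: {1,2,3,4,7,8,9,10,12,13,14}  [accepting]
after full input: {1,2,3,4,7,8,9,10,12,13,14}  (accept=1 in)

Answer: ACCEPT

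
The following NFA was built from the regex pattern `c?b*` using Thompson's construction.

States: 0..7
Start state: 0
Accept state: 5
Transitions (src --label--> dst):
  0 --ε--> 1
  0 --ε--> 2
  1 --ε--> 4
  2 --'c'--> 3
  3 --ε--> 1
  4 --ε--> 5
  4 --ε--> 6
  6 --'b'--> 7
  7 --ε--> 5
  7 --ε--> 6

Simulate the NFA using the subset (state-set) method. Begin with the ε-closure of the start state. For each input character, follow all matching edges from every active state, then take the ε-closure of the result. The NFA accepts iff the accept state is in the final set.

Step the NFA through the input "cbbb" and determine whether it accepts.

S₀ = ε-closure({0}) = {0,1,2,4,5,6}
'c' @ 1: {1,3,4,5,6}  ✓accept
'b' @ 2: {5,6,7}  ✓accept
'b' @ 3: {5,6,7}  ✓accept
'b' @ 4: {5,6,7}  ✓accept
final: {5,6,7}; accept 5 in set

Answer: ACCEPT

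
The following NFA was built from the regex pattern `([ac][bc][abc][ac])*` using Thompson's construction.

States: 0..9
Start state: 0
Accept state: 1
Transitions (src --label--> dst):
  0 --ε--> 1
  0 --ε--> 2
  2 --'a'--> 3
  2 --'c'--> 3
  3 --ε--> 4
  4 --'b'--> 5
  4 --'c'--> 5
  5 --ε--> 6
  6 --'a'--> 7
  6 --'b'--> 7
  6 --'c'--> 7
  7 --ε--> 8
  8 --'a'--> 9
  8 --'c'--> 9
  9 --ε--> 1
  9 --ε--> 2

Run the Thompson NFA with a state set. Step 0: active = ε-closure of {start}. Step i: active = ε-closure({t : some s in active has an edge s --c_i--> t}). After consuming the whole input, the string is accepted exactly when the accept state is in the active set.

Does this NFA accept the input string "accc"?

start: ε-closure({0}) = {0,1,2}
'a' @ 1: {3,4}
'c' @ 2: {5,6}
'c' @ 3: {7,8}
'c' @ 4: {1,2,9}  (accept∈set)
final: {1,2,9}; accept 1 in set

Answer: ACCEPT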